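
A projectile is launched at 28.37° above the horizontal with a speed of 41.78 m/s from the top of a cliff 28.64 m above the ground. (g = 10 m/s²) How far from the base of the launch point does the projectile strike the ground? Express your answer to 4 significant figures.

187.3 m

Components: v_x = 41.78 cos 28.37° = 36.762 m/s, v_y = 41.78 sin 28.37° = 19.852 m/s.
Vertical: 0 = 28.64 + 19.852 t − ½(10) t² ⇒ 5.000 t² − 19.852 t − 28.64 = 0.
t = [19.852 + √(394.10 + 572.80)] / 10.00 = 5.0947 s.
Horizontal: R = v_x · t = 36.762 × 5.0947 = 187.3 m.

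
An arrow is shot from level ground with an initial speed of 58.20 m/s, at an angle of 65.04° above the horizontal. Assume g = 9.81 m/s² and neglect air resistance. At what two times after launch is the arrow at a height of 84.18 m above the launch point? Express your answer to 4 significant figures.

1.948 s and 8.809 s

v_y0 = 58.20 sin 65.04° = 52.764 m/s.
Set y = v_y0 t − ½ g t² = 84.18: 4.905 t² − 52.764 t + 84.18 = 0.
t = [52.764 ± √(2784.0 − 1651.6)] / 9.81 = (52.764 ± 33.651) / 9.81, giving t = 1.948 s or t = 8.809 s.
So the arrow is at 84.18 m at t = 1.948 s (rising) and t = 8.809 s (falling).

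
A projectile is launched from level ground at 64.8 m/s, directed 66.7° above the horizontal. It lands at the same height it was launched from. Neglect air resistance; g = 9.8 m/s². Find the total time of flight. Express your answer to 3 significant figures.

Vertical component: v_y = 64.8 sin 66.7° = 59.52 m/s.
For a projectile landing at launch height, time of flight is t = 2 v_y / g = 2 × 59.52 / 9.8 = 12.1 s.

12.1 s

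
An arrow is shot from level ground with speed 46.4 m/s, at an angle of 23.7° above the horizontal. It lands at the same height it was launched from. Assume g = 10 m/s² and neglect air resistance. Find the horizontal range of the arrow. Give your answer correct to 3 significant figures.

158 m

Components: v_x = 46.4 cos 23.7° = 42.49 m/s, v_y = 46.4 sin 23.7° = 18.65 m/s.
Time of flight (same landing height): t = 2 v_y / g = 2 × 18.65 / 10 = 3.730 s.
Range: R = v_x · t = 42.49 × 3.730 = 158 m.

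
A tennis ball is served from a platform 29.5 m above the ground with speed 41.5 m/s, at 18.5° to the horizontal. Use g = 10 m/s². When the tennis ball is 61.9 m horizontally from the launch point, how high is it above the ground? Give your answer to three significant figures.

37.8 m

v_x = 41.5 cos 18.5° = 39.36 m/s, v_y0 = 41.5 sin 18.5° = 13.17 m/s.
Time to reach x = 61.9 m: t = x / v_x = 61.9 / 39.36 = 1.573 s.
y = 29.5 + v_y0 t − ½ g t² = 29.5 + 13.17×1.573 − 5.000×1.573² = 37.8 m.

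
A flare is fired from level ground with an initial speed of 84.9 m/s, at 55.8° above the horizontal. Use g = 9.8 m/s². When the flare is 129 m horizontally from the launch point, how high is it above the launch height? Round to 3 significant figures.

v_x = 84.9 cos 55.8° = 47.72 m/s, v_y0 = 84.9 sin 55.8° = 70.22 m/s.
Time to reach x = 129 m: t = x / v_x = 129 / 47.72 = 2.703 s.
y = v_y0 t − ½ g t² = 70.22×2.703 − 4.900×2.703² = 154 m.

154 m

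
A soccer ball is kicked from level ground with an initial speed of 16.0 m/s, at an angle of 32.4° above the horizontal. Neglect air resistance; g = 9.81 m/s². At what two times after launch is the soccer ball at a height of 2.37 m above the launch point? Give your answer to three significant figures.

v_y0 = 16.0 sin 32.4° = 8.573 m/s.
Set y = v_y0 t − ½ g t² = 2.37: 4.905 t² − 8.573 t + 2.37 = 0.
t = [8.573 ± √(73.50 − 46.50)] / 9.81 = (8.573 ± 5.196) / 9.81, giving t = 0.344 s or t = 1.40 s.
So the soccer ball is at 2.37 m at t = 0.344 s (rising) and t = 1.40 s (falling).

0.344 s and 1.40 s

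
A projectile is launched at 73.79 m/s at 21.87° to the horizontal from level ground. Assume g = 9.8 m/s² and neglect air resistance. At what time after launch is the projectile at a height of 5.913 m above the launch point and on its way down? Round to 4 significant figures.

v_y0 = 73.79 sin 21.87° = 27.487 m/s.
Set y = v_y0 t − ½ g t² = 5.913: 4.900 t² − 27.487 t + 5.913 = 0.
t = [27.487 ± √(755.54 − 115.89)] / 9.8 = (27.487 ± 25.291) / 9.8, giving t = 0.2241 s or t = 5.386 s.
On the way down corresponds to the larger root: t = 5.386 s.

5.386 s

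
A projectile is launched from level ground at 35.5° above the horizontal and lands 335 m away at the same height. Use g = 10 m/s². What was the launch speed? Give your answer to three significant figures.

On level ground, R = v₀² sin(2θ) / g, so v₀ = √(R g / sin 2θ).
sin(2 × 35.5°) = 0.9455.
v₀ = √(335 × 10 / 0.9455) = √3543 = 59.5 m/s.

59.5 m/s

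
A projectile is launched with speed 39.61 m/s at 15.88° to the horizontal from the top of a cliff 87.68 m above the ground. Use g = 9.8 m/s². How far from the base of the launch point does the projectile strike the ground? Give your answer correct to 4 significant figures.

208.7 m

Components: v_x = 39.61 cos 15.88° = 38.098 m/s, v_y = 39.61 sin 15.88° = 10.838 m/s.
Vertical: 0 = 87.68 + 10.838 t − ½(9.8) t² ⇒ 4.900 t² − 10.838 t − 87.68 = 0.
t = [10.838 + √(117.46 + 1718.5)] / 9.800 = 5.4782 s.
Horizontal: R = v_x · t = 38.098 × 5.4782 = 208.7 m.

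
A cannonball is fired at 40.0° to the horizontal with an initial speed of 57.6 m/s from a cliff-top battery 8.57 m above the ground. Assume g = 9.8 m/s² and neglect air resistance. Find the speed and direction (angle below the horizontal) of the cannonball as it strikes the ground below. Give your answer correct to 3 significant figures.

v_x = 57.6 cos 40.0° = 44.12 m/s (constant).
|v_y| at impact = √((37.02)² + 2×9.8×8.57) = 39.22 m/s.
Speed = √(44.12² + 39.22²) = 59.0 m/s; angle = arctan(39.22/44.12) = 41.6° below horizontal.

59.0 m/s at 41.6° below the horizontal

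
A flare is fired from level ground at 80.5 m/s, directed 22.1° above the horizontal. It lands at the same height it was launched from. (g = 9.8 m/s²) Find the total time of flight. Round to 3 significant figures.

Vertical component: v_y = 80.5 sin 22.1° = 30.29 m/s.
For a projectile landing at launch height, time of flight is t = 2 v_y / g = 2 × 30.29 / 9.8 = 6.18 s.

6.18 s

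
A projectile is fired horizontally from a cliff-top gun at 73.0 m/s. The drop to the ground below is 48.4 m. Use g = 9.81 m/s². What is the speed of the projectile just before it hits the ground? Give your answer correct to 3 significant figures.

Fall time: t = √(2 × 48.4 / 9.81) = 3.141 s.
At impact: v_x = 73.0 m/s (unchanged), v_y = g t = 9.81 × 3.141 = 30.81 m/s.
Speed = √(v_x² + v_y²) = √(5329 + 949.3) = 79.2 m/s.

79.2 m/s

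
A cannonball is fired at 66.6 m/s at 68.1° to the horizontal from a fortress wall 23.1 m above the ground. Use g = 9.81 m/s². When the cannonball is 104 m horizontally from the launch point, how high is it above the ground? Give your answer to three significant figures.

196 m

v_x = 66.6 cos 68.1° = 24.84 m/s, v_y0 = 66.6 sin 68.1° = 61.79 m/s.
Time to reach x = 104 m: t = x / v_x = 104 / 24.84 = 4.187 s.
y = 23.1 + v_y0 t − ½ g t² = 23.1 + 61.79×4.187 − 4.905×4.187² = 196 m.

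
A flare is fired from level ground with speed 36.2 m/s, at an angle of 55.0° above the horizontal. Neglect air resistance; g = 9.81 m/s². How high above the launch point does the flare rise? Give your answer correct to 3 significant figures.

Vertical component of launch velocity: v_y = 36.2 sin 55.0° = 29.65 m/s.
At the highest point the vertical velocity is zero, so v_y² = 2 g h_max.
h_max = (29.65)² / (2 × 9.81) = 879.1 / 19.62 = 44.8 m.

44.8 m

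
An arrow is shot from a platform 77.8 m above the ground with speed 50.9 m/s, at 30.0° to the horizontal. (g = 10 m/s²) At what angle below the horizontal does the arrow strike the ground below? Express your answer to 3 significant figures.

v_x = 50.9 cos 30.0° = 44.08 m/s.
At impact |v_y| = √(v_y0² + 2 g h) = √(25.45² + 2×10×77.8) = 46.94 m/s.
Angle below horizontal = arctan(|v_y| / v_x) = arctan(46.94 / 44.08) = 46.8°.

46.8°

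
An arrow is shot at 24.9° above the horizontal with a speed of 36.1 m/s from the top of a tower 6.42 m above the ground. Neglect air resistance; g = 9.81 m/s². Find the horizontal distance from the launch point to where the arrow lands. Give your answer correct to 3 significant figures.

114 m

Components: v_x = 36.1 cos 24.9° = 32.74 m/s, v_y = 36.1 sin 24.9° = 15.20 m/s.
Vertical: 0 = 6.42 + 15.20 t − ½(9.81) t² ⇒ 4.905 t² − 15.20 t − 6.42 = 0.
t = [15.20 + √(231.0 + 126.0)] / 9.810 = 3.475 s.
Horizontal: R = v_x · t = 32.74 × 3.475 = 114 m.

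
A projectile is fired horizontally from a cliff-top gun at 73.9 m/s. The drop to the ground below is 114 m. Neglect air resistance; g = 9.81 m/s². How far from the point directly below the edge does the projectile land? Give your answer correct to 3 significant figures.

356 m

Initial vertical velocity is zero, so the fall time comes from h = ½ g t²: t = √(2 × 114 / 9.81) = 4.821 s.
Horizontal motion is uniform at 73.9 m/s, so x = 73.9 × 4.821 = 356 m.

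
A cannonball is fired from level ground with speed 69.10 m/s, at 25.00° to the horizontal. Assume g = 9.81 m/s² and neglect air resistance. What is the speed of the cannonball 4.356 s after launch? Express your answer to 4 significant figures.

v_x = 69.10 cos 25.00° = 62.626 m/s (constant).
v_y(t) = 69.10 sin 25.00° − g t = 29.203 − 9.81 × 4.356 = -13.529 m/s.
Speed = √(v_x² + v_y²) = √(3922.0 + 183.03) = 64.07 m/s.

64.07 m/s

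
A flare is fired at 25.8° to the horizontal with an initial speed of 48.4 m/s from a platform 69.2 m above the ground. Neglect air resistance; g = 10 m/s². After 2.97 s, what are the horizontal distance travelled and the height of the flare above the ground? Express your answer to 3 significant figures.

v_x = 48.4 cos 25.8° = 43.58 m/s; v_y0 = 48.4 sin 25.8° = 21.07 m/s.
x = v_x t = 43.58 × 2.97 = 129 m.
y = 69.2 + v_y0 t − ½ g t² = 87.7 m.

x = 129 m, y = 87.7 m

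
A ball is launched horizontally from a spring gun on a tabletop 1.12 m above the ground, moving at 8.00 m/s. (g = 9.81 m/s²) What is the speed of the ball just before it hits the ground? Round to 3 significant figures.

Fall time: t = √(2 × 1.12 / 9.81) = 0.4778 s.
At impact: v_x = 8.00 m/s (unchanged), v_y = g t = 9.81 × 0.4778 = 4.687 m/s.
Speed = √(v_x² + v_y²) = √(64.00 + 21.97) = 9.27 m/s.

9.27 m/s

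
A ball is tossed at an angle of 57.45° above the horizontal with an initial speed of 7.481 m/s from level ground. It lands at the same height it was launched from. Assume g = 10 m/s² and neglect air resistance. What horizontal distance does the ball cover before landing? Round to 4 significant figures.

For level ground, R = v₀² sin(2θ) / g.
sin(2 × 57.45°) = sin 114.90° = 0.9070.
R = (7.481)² × 0.9070 / 10 = 5.076 m.

5.076 m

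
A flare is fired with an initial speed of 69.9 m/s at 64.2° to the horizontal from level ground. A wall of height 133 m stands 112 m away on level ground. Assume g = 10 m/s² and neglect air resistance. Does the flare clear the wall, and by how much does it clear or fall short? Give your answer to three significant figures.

v_x = 69.9 cos 64.2° = 30.42 m/s; v_y0 = 69.9 sin 64.2° = 62.93 m/s.
Time to reach the wall: t = 112 / 30.42 = 3.682 s.
Height at that point: y = 62.93×3.682 − 5.000×3.682² = 163.9 m.
That is 163.9 − 133 = 30.9 m above the top of the wall, so the flare clears it.

Yes — it clears the wall by 30.9 m.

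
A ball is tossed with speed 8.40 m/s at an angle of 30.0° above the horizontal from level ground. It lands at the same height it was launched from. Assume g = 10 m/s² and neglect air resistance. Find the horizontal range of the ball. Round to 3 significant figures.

6.11 m

For level ground, R = v₀² sin(2θ) / g.
sin(2 × 30.0°) = sin 60.00° = 0.8660.
R = (8.40)² × 0.8660 / 10 = 6.11 m.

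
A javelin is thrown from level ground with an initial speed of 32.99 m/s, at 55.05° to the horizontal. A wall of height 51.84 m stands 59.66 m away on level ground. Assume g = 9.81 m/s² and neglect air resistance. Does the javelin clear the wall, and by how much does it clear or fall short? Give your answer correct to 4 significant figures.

No — it falls 15.36 m short of clearing the wall.

v_x = 32.99 cos 55.05° = 18.899 m/s; v_y0 = 32.99 sin 55.05° = 27.040 m/s.
Time to reach the wall: t = 59.66 / 18.899 = 3.1568 s.
Height at that point: y = 27.040×3.1568 − 4.905×3.1568² = 36.480 m.
That is 51.84 − 36.480 = 15.36 m below the top of the wall, so the javelin does not clear it.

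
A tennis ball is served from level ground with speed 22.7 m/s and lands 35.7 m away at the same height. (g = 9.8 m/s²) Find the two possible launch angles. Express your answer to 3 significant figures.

21.4° and 68.6°

Level-ground range: R = v₀² sin(2θ)/g ⇒ sin 2θ = R g / v₀² = 35.7×9.8/22.7² = 0.6790.
2θ = arcsin(0.6790) = 42.77° or 180° − 42.77° = 137.23°.
So θ = 21.4° or θ = 68.6°.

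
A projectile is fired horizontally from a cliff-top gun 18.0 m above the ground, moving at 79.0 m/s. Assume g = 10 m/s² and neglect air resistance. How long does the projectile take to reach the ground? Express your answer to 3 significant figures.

The horizontal speed doesn't affect the fall. With v_y0 = 0, h = ½ g t².
t = √(2 × 18.0 / 10) = √3.600 = 1.90 s.

1.90 s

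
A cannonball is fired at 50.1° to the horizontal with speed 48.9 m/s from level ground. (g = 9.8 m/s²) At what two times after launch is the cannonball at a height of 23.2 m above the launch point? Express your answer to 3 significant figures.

v_y0 = 48.9 sin 50.1° = 37.51 m/s.
Set y = v_y0 t − ½ g t² = 23.2: 4.900 t² − 37.51 t + 23.2 = 0.
t = [37.51 ± √(1407 − 454.7)] / 9.8 = (37.51 ± 30.86) / 9.8, giving t = 0.679 s or t = 6.98 s.
So the cannonball is at 23.2 m at t = 0.679 s (rising) and t = 6.98 s (falling).

0.679 s and 6.98 s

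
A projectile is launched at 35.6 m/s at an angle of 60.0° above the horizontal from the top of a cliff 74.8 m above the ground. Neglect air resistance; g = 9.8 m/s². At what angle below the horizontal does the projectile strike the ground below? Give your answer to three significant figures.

70.1°

v_x = 35.6 cos 60.0° = 17.80 m/s.
At impact |v_y| = √(v_y0² + 2 g h) = √(30.83² + 2×9.8×74.8) = 49.16 m/s.
Angle below horizontal = arctan(|v_y| / v_x) = arctan(49.16 / 17.80) = 70.1°.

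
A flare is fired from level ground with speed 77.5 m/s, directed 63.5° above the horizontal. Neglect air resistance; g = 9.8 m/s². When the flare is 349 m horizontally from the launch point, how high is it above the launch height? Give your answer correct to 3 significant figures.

201 m

v_x = 77.5 cos 63.5° = 34.58 m/s, v_y0 = 77.5 sin 63.5° = 69.36 m/s.
Time to reach x = 349 m: t = x / v_x = 349 / 34.58 = 10.09 s.
y = v_y0 t − ½ g t² = 69.36×10.09 − 4.900×10.09² = 201 m.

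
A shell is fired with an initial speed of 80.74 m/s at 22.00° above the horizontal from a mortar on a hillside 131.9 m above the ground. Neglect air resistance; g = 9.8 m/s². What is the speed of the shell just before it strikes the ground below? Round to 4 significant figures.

95.42 m/s

v_x = 80.74 cos 22.00° = 74.861 m/s is unchanged throughout.
For the vertical component, v_y² = v_y0² + 2 g h = (30.246)² + 2×9.8×131.9 = 3500.1, so |v_y| = 59.162 m/s.
Impact speed = √(v_x² + v_y²) = √(5604.2 + 3500.1) = 95.42 m/s.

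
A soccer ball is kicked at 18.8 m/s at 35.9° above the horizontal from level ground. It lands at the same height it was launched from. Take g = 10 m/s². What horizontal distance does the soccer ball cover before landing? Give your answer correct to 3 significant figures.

33.6 m

Components: v_x = 18.8 cos 35.9° = 15.23 m/s, v_y = 18.8 sin 35.9° = 11.02 m/s.
Time of flight (same landing height): t = 2 v_y / g = 2 × 11.02 / 10 = 2.204 s.
Range: R = v_x · t = 15.23 × 2.204 = 33.6 m.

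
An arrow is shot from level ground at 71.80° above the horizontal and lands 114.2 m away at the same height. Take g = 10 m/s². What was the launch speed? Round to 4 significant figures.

On level ground, R = v₀² sin(2θ) / g, so v₀ = √(R g / sin 2θ).
sin(2 × 71.80°) = 0.5934.
v₀ = √(114.2 × 10 / 0.5934) = √1924.5 = 43.87 m/s.

43.87 m/s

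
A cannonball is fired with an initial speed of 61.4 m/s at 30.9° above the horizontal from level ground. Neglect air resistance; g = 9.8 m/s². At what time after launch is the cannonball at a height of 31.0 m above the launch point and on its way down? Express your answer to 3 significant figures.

v_y0 = 61.4 sin 30.9° = 31.53 m/s.
Set y = v_y0 t − ½ g t² = 31.0: 4.900 t² − 31.53 t + 31.0 = 0.
t = [31.53 ± √(994.1 − 607.6)] / 9.8 = (31.53 ± 19.66) / 9.8, giving t = 1.21 s or t = 5.22 s.
On the way down corresponds to the larger root: t = 5.22 s.

5.22 s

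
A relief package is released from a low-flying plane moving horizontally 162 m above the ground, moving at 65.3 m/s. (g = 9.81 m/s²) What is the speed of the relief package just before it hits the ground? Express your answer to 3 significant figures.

Fall time: t = √(2 × 162 / 9.81) = 5.747 s.
At impact: v_x = 65.3 m/s (unchanged), v_y = g t = 9.81 × 5.747 = 56.38 m/s.
Speed = √(v_x² + v_y²) = √(4264 + 3179) = 86.3 m/s.

86.3 m/s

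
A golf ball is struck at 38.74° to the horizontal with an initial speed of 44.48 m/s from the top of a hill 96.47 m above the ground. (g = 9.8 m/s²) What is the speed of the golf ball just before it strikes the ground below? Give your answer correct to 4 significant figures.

62.20 m/s

v_x = 44.48 cos 38.74° = 34.694 m/s is unchanged throughout.
For the vertical component, v_y² = v_y0² + 2 g h = (27.835)² + 2×9.8×96.47 = 2665.6, so |v_y| = 51.629 m/s.
Impact speed = √(v_x² + v_y²) = √(1203.7 + 2665.6) = 62.20 m/s.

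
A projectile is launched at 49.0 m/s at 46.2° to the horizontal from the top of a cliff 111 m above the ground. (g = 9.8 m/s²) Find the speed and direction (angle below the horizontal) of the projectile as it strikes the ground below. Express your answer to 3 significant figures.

67.7 m/s at 59.9° below the horizontal

v_x = 49.0 cos 46.2° = 33.92 m/s (constant).
|v_y| at impact = √((35.37)² + 2×9.8×111) = 58.54 m/s.
Speed = √(33.92² + 58.54²) = 67.7 m/s; angle = arctan(58.54/33.92) = 59.9° below horizontal.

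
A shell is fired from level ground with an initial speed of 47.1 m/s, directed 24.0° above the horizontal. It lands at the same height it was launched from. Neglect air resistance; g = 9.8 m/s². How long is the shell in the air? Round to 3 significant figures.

Vertical component: v_y = 47.1 sin 24.0° = 19.16 m/s.
For a projectile landing at launch height, time of flight is t = 2 v_y / g = 2 × 19.16 / 9.8 = 3.91 s.

3.91 s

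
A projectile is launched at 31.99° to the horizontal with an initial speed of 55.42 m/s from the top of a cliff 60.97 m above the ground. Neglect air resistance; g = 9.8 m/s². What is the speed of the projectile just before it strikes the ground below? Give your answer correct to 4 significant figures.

65.32 m/s

v_x = 55.42 cos 31.99° = 47.004 m/s is unchanged throughout.
For the vertical component, v_y² = v_y0² + 2 g h = (29.360)² + 2×9.8×60.97 = 2057.0, so |v_y| = 45.354 m/s.
Impact speed = √(v_x² + v_y²) = √(2209.4 + 2057.0) = 65.32 m/s.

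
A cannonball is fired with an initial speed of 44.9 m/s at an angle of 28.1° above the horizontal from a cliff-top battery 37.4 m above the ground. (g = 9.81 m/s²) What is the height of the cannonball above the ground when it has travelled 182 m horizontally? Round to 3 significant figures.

31.0 m

v_x = 44.9 cos 28.1° = 39.61 m/s, v_y0 = 44.9 sin 28.1° = 21.15 m/s.
Time to reach x = 182 m: t = x / v_x = 182 / 39.61 = 4.595 s.
y = 37.4 + v_y0 t − ½ g t² = 37.4 + 21.15×4.595 − 4.905×4.595² = 31.0 m.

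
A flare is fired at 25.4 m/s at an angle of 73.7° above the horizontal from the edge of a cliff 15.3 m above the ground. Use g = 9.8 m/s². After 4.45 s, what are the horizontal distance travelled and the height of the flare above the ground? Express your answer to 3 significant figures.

v_x = 25.4 cos 73.7° = 7.129 m/s; v_y0 = 25.4 sin 73.7° = 24.38 m/s.
x = v_x t = 7.129 × 4.45 = 31.7 m.
y = 15.3 + v_y0 t − ½ g t² = 26.8 m.

x = 31.7 m, y = 26.8 m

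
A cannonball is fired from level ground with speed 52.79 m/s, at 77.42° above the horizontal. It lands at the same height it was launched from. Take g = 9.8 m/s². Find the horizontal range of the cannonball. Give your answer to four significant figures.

For level ground, R = v₀² sin(2θ) / g.
sin(2 × 77.42°) = sin 154.84° = 0.4251.
R = (52.79)² × 0.4251 / 9.8 = 120.9 m.

120.9 m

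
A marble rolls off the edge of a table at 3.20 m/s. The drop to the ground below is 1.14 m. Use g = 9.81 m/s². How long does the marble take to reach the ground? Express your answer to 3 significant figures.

0.482 s

The horizontal speed doesn't affect the fall. With v_y0 = 0, h = ½ g t².
t = √(2 × 1.14 / 9.81) = √0.2324 = 0.482 s.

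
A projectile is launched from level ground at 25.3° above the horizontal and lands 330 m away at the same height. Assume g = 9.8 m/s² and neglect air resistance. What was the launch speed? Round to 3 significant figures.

On level ground, R = v₀² sin(2θ) / g, so v₀ = √(R g / sin 2θ).
sin(2 × 25.3°) = 0.7727.
v₀ = √(330 × 9.8 / 0.7727) = √4185 = 64.7 m/s.

64.7 m/s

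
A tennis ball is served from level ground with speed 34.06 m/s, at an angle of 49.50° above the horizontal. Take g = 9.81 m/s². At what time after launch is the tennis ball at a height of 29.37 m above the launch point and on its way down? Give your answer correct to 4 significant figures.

v_y0 = 34.06 sin 49.50° = 25.899 m/s.
Set y = v_y0 t − ½ g t² = 29.37: 4.905 t² − 25.899 t + 29.37 = 0.
t = [25.899 ± √(670.76 − 576.24)] / 9.81 = (25.899 ± 9.7221) / 9.81, giving t = 1.649 s or t = 3.631 s.
On the way down corresponds to the larger root: t = 3.631 s.

3.631 s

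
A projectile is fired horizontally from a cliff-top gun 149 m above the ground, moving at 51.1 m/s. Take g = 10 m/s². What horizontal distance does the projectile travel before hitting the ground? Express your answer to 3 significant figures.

Initial vertical velocity is zero, so the fall time comes from h = ½ g t²: t = √(2 × 149 / 10) = 5.459 s.
Horizontal motion is uniform at 51.1 m/s, so x = 51.1 × 5.459 = 279 m.

279 m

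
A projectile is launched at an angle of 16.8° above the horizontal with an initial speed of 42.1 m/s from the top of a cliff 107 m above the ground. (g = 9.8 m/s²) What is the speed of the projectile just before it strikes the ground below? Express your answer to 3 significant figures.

v_x = 42.1 cos 16.8° = 40.30 m/s is unchanged throughout.
For the vertical component, v_y² = v_y0² + 2 g h = (12.17)² + 2×9.8×107 = 2245, so |v_y| = 47.38 m/s.
Impact speed = √(v_x² + v_y²) = √(1624 + 2245) = 62.2 m/s.

62.2 m/s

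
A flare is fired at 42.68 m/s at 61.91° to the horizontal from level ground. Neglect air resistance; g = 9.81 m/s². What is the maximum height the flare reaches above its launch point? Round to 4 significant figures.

72.26 m

Vertical component of launch velocity: v_y = 42.68 sin 61.91° = 37.653 m/s.
At the highest point the vertical velocity is zero, so v_y² = 2 g h_max.
h_max = (37.653)² / (2 × 9.81) = 1417.7 / 19.62 = 72.26 m.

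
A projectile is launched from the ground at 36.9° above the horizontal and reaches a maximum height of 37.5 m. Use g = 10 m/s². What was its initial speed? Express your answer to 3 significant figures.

At maximum height v_y = 0, so (v₀ sin θ)² = 2 g H.
v₀ sin 36.9° = √(2 × 10 × 37.5) = 27.39 m/s.
v₀ = 27.39 / sin 36.9° = 27.39 / 0.6004 = 45.6 m/s.

45.6 m/s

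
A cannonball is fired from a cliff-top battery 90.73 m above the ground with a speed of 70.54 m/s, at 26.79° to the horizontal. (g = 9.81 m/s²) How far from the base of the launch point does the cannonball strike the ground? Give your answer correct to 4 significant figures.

543.2 m

Components: v_x = 70.54 cos 26.79° = 62.969 m/s, v_y = 70.54 sin 26.79° = 31.794 m/s.
Vertical: 0 = 90.73 + 31.794 t − ½(9.81) t² ⇒ 4.905 t² − 31.794 t − 90.73 = 0.
t = [31.794 + √(1010.9 + 1780.1)] / 9.810 = 8.6263 s.
Horizontal: R = v_x · t = 62.969 × 8.6263 = 543.2 m.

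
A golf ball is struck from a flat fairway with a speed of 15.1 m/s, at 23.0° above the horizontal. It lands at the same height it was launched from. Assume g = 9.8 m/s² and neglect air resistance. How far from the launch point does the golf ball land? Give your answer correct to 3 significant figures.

16.7 m

Components: v_x = 15.1 cos 23.0° = 13.90 m/s, v_y = 15.1 sin 23.0° = 5.900 m/s.
Time of flight (same landing height): t = 2 v_y / g = 2 × 5.900 / 9.8 = 1.204 s.
Range: R = v_x · t = 13.90 × 1.204 = 16.7 m.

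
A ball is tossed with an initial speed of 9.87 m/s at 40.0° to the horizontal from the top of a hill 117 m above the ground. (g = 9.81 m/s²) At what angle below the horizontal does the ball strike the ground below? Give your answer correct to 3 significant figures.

81.1°

v_x = 9.87 cos 40.0° = 7.561 m/s.
At impact |v_y| = √(v_y0² + 2 g h) = √(6.344² + 2×9.81×117) = 48.33 m/s.
Angle below horizontal = arctan(|v_y| / v_x) = arctan(48.33 / 7.561) = 81.1°.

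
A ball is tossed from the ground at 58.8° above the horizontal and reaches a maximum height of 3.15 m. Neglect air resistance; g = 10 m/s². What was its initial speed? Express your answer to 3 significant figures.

9.28 m/s

At maximum height v_y = 0, so (v₀ sin θ)² = 2 g H.
v₀ sin 58.8° = √(2 × 10 × 3.15) = 7.937 m/s.
v₀ = 7.937 / sin 58.8° = 7.937 / 0.8554 = 9.28 m/s.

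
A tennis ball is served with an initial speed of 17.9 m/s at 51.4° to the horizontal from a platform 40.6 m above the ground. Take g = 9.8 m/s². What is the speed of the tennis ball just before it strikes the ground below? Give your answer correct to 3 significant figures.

v_x = 17.9 cos 51.4° = 11.17 m/s is unchanged throughout.
For the vertical component, v_y² = v_y0² + 2 g h = (13.99)² + 2×9.8×40.6 = 991.5, so |v_y| = 31.49 m/s.
Impact speed = √(v_x² + v_y²) = √(124.8 + 991.5) = 33.4 m/s.

33.4 m/s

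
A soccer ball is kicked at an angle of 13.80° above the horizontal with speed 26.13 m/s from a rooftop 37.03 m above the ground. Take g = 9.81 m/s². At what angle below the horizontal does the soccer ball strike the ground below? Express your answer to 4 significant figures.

47.47°

v_x = 26.13 cos 13.80° = 25.376 m/s.
At impact |v_y| = √(v_y0² + 2 g h) = √(6.2329² + 2×9.81×37.03) = 27.665 m/s.
Angle below horizontal = arctan(|v_y| / v_x) = arctan(27.665 / 25.376) = 47.47°.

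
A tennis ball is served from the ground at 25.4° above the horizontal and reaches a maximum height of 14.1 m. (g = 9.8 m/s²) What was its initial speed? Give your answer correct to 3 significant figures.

38.8 m/s

At maximum height v_y = 0, so (v₀ sin θ)² = 2 g H.
v₀ sin 25.4° = √(2 × 9.8 × 14.1) = 16.62 m/s.
v₀ = 16.62 / sin 25.4° = 16.62 / 0.4289 = 38.8 m/s.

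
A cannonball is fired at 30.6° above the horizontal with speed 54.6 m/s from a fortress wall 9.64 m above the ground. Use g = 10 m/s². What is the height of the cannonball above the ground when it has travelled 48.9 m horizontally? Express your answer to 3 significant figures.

v_x = 54.6 cos 30.6° = 47.00 m/s, v_y0 = 54.6 sin 30.6° = 27.79 m/s.
Time to reach x = 48.9 m: t = x / v_x = 48.9 / 47.00 = 1.040 s.
y = 9.64 + v_y0 t − ½ g t² = 9.64 + 27.79×1.040 − 5.000×1.040² = 33.1 m.

33.1 m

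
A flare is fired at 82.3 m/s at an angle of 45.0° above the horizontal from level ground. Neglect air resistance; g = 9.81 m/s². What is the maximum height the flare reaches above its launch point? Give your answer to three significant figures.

173 m

Vertical component of launch velocity: v_y = 82.3 sin 45.0° = 58.19 m/s.
At the highest point the vertical velocity is zero, so v_y² = 2 g h_max.
h_max = (58.19)² / (2 × 9.81) = 3386 / 19.62 = 173 m.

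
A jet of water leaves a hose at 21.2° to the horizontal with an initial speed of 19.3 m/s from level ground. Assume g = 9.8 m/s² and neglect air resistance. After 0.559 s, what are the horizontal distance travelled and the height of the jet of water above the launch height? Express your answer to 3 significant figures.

v_x = 19.3 cos 21.2° = 17.99 m/s; v_y0 = 19.3 sin 21.2° = 6.979 m/s.
x = v_x t = 17.99 × 0.559 = 10.1 m.
y = v_y0 t − ½ g t² = 6.979×0.559 − 4.900×0.559² = 2.37 m.

x = 10.1 m, y = 2.37 m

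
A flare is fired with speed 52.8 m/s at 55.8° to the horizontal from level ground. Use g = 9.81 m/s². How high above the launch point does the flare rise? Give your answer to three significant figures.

97.2 m

Vertical component of launch velocity: v_y = 52.8 sin 55.8° = 43.67 m/s.
At the highest point the vertical velocity is zero, so v_y² = 2 g h_max.
h_max = (43.67)² / (2 × 9.81) = 1907 / 19.62 = 97.2 m.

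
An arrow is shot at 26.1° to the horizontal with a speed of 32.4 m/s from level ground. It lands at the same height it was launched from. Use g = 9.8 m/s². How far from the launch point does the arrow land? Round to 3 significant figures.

84.6 m

For level ground, R = v₀² sin(2θ) / g.
sin(2 × 26.1°) = sin 52.20° = 0.7902.
R = (32.4)² × 0.7902 / 9.8 = 84.6 m.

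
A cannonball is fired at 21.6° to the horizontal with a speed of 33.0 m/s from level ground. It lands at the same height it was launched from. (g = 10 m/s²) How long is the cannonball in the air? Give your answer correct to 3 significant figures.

2.43 s

Vertical component: v_y = 33.0 sin 21.6° = 12.15 m/s.
For a projectile landing at launch height, time of flight is t = 2 v_y / g = 2 × 12.15 / 10 = 2.43 s.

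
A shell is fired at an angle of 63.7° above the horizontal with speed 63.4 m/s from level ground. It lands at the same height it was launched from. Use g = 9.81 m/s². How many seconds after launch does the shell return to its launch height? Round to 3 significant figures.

11.6 s

Vertical component: v_y = 63.4 sin 63.7° = 56.84 m/s.
For a projectile landing at launch height, time of flight is t = 2 v_y / g = 2 × 56.84 / 9.81 = 11.6 s.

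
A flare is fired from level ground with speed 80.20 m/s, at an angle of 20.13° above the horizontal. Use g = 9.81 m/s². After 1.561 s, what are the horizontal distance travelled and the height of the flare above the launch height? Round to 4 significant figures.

x = 117.5 m, y = 31.13 m

v_x = 80.20 cos 20.13° = 75.301 m/s; v_y0 = 80.20 sin 20.13° = 27.601 m/s.
x = v_x t = 75.301 × 1.561 = 117.5 m.
y = v_y0 t − ½ g t² = 27.601×1.561 − 4.905×1.561² = 31.13 m.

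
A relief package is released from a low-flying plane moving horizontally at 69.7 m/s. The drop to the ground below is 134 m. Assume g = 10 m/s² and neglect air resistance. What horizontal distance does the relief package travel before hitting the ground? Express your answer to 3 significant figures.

Initial vertical velocity is zero, so the fall time comes from h = ½ g t²: t = √(2 × 134 / 10) = 5.177 s.
Horizontal motion is uniform at 69.7 m/s, so x = 69.7 × 5.177 = 361 m.

361 m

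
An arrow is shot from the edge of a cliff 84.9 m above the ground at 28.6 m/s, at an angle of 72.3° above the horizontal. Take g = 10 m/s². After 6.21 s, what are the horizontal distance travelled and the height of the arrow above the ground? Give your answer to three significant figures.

x = 54.0 m, y = 61.3 m

v_x = 28.6 cos 72.3° = 8.695 m/s; v_y0 = 28.6 sin 72.3° = 27.25 m/s.
x = v_x t = 8.695 × 6.21 = 54.0 m.
y = 84.9 + v_y0 t − ½ g t² = 61.3 m.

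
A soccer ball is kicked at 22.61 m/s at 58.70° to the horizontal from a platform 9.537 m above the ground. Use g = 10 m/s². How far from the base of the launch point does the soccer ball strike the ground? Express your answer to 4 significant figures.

50.59 m

Components: v_x = 22.61 cos 58.70° = 11.746 m/s, v_y = 22.61 sin 58.70° = 19.319 m/s.
Vertical: 0 = 9.537 + 19.319 t − ½(10) t² ⇒ 5.000 t² − 19.319 t − 9.537 = 0.
t = [19.319 + √(373.22 + 190.74)] / 10.00 = 4.3067 s.
Horizontal: R = v_x · t = 11.746 × 4.3067 = 50.59 m.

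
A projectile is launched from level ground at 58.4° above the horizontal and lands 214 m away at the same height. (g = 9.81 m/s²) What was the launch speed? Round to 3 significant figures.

On level ground, R = v₀² sin(2θ) / g, so v₀ = √(R g / sin 2θ).
sin(2 × 58.4°) = 0.8926.
v₀ = √(214 × 9.81 / 0.8926) = √2352 = 48.5 m/s.

48.5 m/s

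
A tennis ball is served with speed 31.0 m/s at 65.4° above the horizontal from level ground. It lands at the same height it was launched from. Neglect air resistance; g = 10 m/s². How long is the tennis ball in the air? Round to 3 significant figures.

Vertical component: v_y = 31.0 sin 65.4° = 28.19 m/s.
For a projectile landing at launch height, time of flight is t = 2 v_y / g = 2 × 28.19 / 10 = 5.64 s.

5.64 s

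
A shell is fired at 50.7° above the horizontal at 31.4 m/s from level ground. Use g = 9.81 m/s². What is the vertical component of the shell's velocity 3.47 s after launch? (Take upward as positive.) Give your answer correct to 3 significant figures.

-9.74 m/s

Initial vertical component: v_y0 = 31.4 sin 50.7° = 24.30 m/s.
v_y(t) = v_y0 − g t = 24.30 − 9.81 × 3.47 = -9.74 m/s.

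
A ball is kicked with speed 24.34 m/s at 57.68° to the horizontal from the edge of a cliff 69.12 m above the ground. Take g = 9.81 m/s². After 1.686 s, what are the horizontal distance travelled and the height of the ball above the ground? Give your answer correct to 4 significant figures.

v_x = 24.34 cos 57.68° = 13.013 m/s; v_y0 = 24.34 sin 57.68° = 20.569 m/s.
x = v_x t = 13.013 × 1.686 = 21.94 m.
y = 69.12 + v_y0 t − ½ g t² = 89.86 m.

x = 21.94 m, y = 89.86 m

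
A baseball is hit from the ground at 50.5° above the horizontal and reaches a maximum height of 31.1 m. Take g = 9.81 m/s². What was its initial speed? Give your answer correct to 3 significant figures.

32.0 m/s

At maximum height v_y = 0, so (v₀ sin θ)² = 2 g H.
v₀ sin 50.5° = √(2 × 9.81 × 31.1) = 24.70 m/s.
v₀ = 24.70 / sin 50.5° = 24.70 / 0.7716 = 32.0 m/s.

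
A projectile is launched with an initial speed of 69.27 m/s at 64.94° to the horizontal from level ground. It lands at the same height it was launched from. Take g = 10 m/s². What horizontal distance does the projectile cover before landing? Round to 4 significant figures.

368.2 m

For level ground, R = v₀² sin(2θ) / g.
sin(2 × 64.94°) = sin 129.88° = 0.7674.
R = (69.27)² × 0.7674 / 10 = 368.2 m.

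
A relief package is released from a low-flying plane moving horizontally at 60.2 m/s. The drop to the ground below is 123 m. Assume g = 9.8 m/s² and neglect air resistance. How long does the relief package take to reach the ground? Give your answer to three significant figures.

The horizontal speed doesn't affect the fall. With v_y0 = 0, h = ½ g t².
t = √(2 × 123 / 9.8) = √25.10 = 5.01 s.

5.01 s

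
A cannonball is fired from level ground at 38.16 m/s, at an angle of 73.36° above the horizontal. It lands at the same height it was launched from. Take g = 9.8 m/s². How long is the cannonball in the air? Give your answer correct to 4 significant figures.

7.462 s

Vertical component: v_y = 38.16 sin 73.36° = 36.562 m/s.
For a projectile landing at launch height, time of flight is t = 2 v_y / g = 2 × 36.562 / 9.8 = 7.462 s.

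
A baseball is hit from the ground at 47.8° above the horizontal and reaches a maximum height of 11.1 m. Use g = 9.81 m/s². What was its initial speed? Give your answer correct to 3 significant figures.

At maximum height v_y = 0, so (v₀ sin θ)² = 2 g H.
v₀ sin 47.8° = √(2 × 9.81 × 11.1) = 14.76 m/s.
v₀ = 14.76 / sin 47.8° = 14.76 / 0.7408 = 19.9 m/s.

19.9 m/s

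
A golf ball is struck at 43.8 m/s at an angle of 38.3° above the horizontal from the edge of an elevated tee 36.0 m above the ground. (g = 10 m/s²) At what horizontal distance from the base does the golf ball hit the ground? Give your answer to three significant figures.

225 m

Components: v_x = 43.8 cos 38.3° = 34.37 m/s, v_y = 43.8 sin 38.3° = 27.15 m/s.
Vertical: 0 = 36.0 + 27.15 t − ½(10) t² ⇒ 5.000 t² − 27.15 t − 36.0 = 0.
t = [27.15 + √(737.1 + 720.0)] / 10.00 = 6.532 s.
Horizontal: R = v_x · t = 34.37 × 6.532 = 225 m.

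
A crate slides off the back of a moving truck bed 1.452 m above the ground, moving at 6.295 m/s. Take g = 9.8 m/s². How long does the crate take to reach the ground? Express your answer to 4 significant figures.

0.5444 s

The horizontal speed doesn't affect the fall. With v_y0 = 0, h = ½ g t².
t = √(2 × 1.452 / 9.8) = √0.29633 = 0.5444 s.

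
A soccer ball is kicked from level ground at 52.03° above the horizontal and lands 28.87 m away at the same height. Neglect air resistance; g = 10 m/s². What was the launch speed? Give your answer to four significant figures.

On level ground, R = v₀² sin(2θ) / g, so v₀ = √(R g / sin 2θ).
sin(2 × 52.03°) = 0.9700.
v₀ = √(28.87 × 10 / 0.9700) = √297.63 = 17.25 m/s.

17.25 m/s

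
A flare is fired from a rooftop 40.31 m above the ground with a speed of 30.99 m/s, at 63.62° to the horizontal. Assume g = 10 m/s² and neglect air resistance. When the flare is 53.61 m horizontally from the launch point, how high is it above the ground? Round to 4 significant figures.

v_x = 30.99 cos 63.62° = 13.770 m/s, v_y0 = 30.99 sin 63.62° = 27.763 m/s.
Time to reach x = 53.61 m: t = x / v_x = 53.61 / 13.770 = 3.8932 s.
y = 40.31 + v_y0 t − ½ g t² = 40.31 + 27.763×3.8932 − 5.000×3.8932² = 72.61 m.

72.61 m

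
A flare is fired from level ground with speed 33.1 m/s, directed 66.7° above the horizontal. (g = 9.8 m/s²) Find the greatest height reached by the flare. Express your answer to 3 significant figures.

47.2 m

Vertical component of launch velocity: v_y = 33.1 sin 66.7° = 30.40 m/s.
At the highest point the vertical velocity is zero, so v_y² = 2 g h_max.
h_max = (30.40)² / (2 × 9.8) = 924.2 / 19.60 = 47.2 m.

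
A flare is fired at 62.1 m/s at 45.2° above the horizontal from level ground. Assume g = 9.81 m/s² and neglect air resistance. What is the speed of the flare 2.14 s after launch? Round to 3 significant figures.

49.5 m/s

v_x = 62.1 cos 45.2° = 43.76 m/s (constant).
v_y(t) = 62.1 sin 45.2° − g t = 44.06 − 9.81 × 2.14 = 23.07 m/s.
Speed = √(v_x² + v_y²) = √(1915 + 532.2) = 49.5 m/s.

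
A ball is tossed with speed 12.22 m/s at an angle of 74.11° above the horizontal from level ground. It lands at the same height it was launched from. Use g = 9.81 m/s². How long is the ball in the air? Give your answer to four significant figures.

2.396 s

Vertical component: v_y = 12.22 sin 74.11° = 11.753 m/s.
For a projectile landing at launch height, time of flight is t = 2 v_y / g = 2 × 11.753 / 9.81 = 2.396 s.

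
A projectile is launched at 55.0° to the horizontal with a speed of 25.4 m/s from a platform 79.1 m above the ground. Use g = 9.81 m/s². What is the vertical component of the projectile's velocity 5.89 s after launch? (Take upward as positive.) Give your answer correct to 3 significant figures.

Initial vertical component: v_y0 = 25.4 sin 55.0° = 20.81 m/s.
v_y(t) = v_y0 − g t = 20.81 − 9.81 × 5.89 = -37.0 m/s.

-37.0 m/s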